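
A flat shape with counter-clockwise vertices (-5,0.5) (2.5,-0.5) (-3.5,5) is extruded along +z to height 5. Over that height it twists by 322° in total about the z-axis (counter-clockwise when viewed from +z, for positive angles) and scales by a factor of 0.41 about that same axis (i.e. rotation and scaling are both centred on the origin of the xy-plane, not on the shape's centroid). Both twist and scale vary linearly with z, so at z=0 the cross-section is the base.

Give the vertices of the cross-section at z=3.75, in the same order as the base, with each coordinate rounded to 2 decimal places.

Cross-section at z=3.75: (1.58,2.32) (-0.91,-1.09) (3.38,0.38)

t = z/height = 3.75/5 = 0.75
s = 1 + (scale-1)·z/height = 1 + (0.41-1)·3.75/5 = 0.557500
θ = twist·z/height = 322°·3.75/5 = 241.5000° = 4.214970 rad
cos θ = -0.477159, sin θ = -0.878817 (intermediates below are computed at full precision and shown rounded to 5 d.p.)
v1: (-5,0.5) → rotate → (2.82520,4.15551) → ×s → (1.57505,2.31669) → (1.58,2.32)
v2: (2.5,-0.5) → rotate → (-1.63231,-1.95846) → ×s → (-0.91001,-1.09184) → (-0.91,-1.09)
v3: (-3.5,5) → rotate → (6.06414,0.69007) → ×s → (3.38076,0.38471) → (3.38,0.38)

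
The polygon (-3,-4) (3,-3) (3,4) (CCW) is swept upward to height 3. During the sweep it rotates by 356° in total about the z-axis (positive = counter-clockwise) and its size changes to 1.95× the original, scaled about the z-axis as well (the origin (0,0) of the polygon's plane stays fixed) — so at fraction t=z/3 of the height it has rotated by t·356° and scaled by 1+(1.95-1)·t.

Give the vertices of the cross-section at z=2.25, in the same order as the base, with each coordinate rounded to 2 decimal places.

Cross-section at z=2.25: (-6.57,5.49) (-5.40,-4.86) (6.57,-5.49)

t = z/height = 2.25/3 = 0.75
s = 1 + (scale-1)·z/height = 1 + (1.95-1)·2.25/3 = 1.712500
θ = twist·z/height = 356°·2.25/3 = 267.0000° = 4.660029 rad
cos θ = -0.052336, sin θ = -0.998630 (intermediates below are computed at full precision and shown rounded to 5 d.p.)
v1: (-3,-4) → rotate → (-3.83751,3.20523) → ×s → (-6.57174,5.48896) → (-6.57,5.49)
v2: (3,-3) → rotate → (-3.15290,-2.83888) → ×s → (-5.39934,-4.86158) → (-5.40,-4.86)
v3: (3,4) → rotate → (3.83751,-3.20523) → ×s → (6.57174,-5.48896) → (6.57,-5.49)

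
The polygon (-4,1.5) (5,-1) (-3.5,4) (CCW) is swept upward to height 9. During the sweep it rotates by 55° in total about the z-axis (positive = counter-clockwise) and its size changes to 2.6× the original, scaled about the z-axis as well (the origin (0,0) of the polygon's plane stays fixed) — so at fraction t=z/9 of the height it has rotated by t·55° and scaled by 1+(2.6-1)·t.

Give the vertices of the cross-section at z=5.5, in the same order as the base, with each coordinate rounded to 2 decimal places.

Cross-section at z=5.5: (-8.23,-1.91) (9.33,3.83) (-10.14,2.76)

t = z/height = 5.5/9 = 0.611111
s = 1 + (scale-1)·z/height = 1 + (2.6-1)·5.5/9 = 1.977778
θ = twist·z/height = 55°·5.5/9 = 33.6111° = 0.586625 rad
cos θ = 0.832814, sin θ = 0.553553 (intermediates below are computed at full precision and shown rounded to 5 d.p.)
v1: (-4,1.5) → rotate → (-4.16159,-0.96499) → ×s → (-8.23069,-1.90854) → (-8.23,-1.91)
v2: (5,-1) → rotate → (4.71762,1.93495) → ×s → (9.33041,3.82690) → (9.33,3.83)
v3: (-3.5,4) → rotate → (-5.12906,1.39382) → ×s → (-10.14414,2.75667) → (-10.14,2.76)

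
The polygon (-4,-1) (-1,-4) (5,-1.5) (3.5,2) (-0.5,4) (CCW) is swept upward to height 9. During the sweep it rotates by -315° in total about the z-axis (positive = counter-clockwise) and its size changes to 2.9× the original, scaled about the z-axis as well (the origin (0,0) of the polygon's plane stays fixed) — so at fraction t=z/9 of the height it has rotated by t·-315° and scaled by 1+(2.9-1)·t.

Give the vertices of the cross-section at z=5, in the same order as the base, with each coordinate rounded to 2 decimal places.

Cross-section at z=5: (8.01,2.76) (1.33,8.37) (-10.51,2.18) (-6.81,-4.72) (1.74,-8.10)

t = z/height = 5/9 = 0.555556
s = 1 + (scale-1)·z/height = 1 + (2.9-1)·5/9 = 2.055556
θ = twist·z/height = -315°·5/9 = -175.0000° = -3.054326 rad
cos θ = -0.996195, sin θ = -0.087156 (intermediates below are computed at full precision and shown rounded to 5 d.p.)
v1: (-4,-1) → rotate → (3.89762,1.34482) → ×s → (8.01178,2.76435) → (8.01,2.76)
v2: (-1,-4) → rotate → (0.64757,4.07193) → ×s → (1.33112,8.37009) → (1.33,8.37)
v3: (5,-1.5) → rotate → (-5.11171,1.05851) → ×s → (-10.50740,2.17583) → (-10.51,2.18)
v4: (3.5,2) → rotate → (-3.31237,-2.29743) → ×s → (-6.80876,-4.72250) → (-6.81,-4.72)
v5: (-0.5,4) → rotate → (0.84672,-3.94120) → ×s → (1.74048,-8.10136) → (1.74,-8.10)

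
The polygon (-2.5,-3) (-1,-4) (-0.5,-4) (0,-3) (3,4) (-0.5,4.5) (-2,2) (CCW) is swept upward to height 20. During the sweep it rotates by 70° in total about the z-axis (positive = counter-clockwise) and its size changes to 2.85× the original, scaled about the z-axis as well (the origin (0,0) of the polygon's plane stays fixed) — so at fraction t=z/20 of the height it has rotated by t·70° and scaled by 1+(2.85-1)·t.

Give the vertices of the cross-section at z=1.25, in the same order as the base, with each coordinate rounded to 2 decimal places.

Cross-section at z=1.25: (-2.53,-3.55) (-0.77,-4.53) (-0.22,-4.49) (0.26,-3.34) (3.00,4.70) (-0.94,4.96) (-2.39,2.05)

t = z/height = 1.25/20 = 0.0625
s = 1 + (scale-1)·z/height = 1 + (2.85-1)·1.25/20 = 1.115625
θ = twist·z/height = 70°·1.25/20 = 4.3750° = 0.076358 rad
cos θ = 0.997086, sin θ = 0.076284 (intermediates below are computed at full precision and shown rounded to 5 d.p.)
v1: (-2.5,-3) → rotate → (-2.26386,-3.18197) → ×s → (-2.52562,-3.54988) → (-2.53,-3.55)
v2: (-1,-4) → rotate → (-0.69195,-4.06463) → ×s → (-0.77196,-4.53460) → (-0.77,-4.53)
v3: (-0.5,-4) → rotate → (-0.19341,-4.02649) → ×s → (-0.21577,-4.49205) → (-0.22,-4.49)
v4: (0,-3) → rotate → (0.22885,-2.99126) → ×s → (0.25531,-3.33712) → (0.26,-3.34)
v5: (3,4) → rotate → (2.68612,4.21720) → ×s → (2.99671,4.70481) → (3.00,4.70)
v6: (-0.5,4.5) → rotate → (-0.84182,4.44875) → ×s → (-0.93916,4.96313) → (-0.94,4.96)
v7: (-2,2) → rotate → (-2.14674,1.84160) → ×s → (-2.39496,2.05454) → (-2.39,2.05)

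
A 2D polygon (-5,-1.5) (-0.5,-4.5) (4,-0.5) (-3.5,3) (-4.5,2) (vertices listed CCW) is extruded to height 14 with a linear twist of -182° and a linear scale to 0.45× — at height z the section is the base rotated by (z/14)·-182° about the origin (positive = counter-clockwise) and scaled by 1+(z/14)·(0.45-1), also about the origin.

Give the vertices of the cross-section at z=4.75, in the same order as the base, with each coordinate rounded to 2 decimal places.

Cross-section at z=4.75: (-3.00,3.01) (-3.42,-1.37) (1.18,-3.06) (0.80,3.66) (-0.30,3.99)

t = z/height = 4.75/14 = 0.339286
s = 1 + (scale-1)·z/height = 1 + (0.45-1)·4.75/14 = 0.813393
θ = twist·z/height = -182°·4.75/14 = -61.7500° = -1.077741 rad
cos θ = 0.473320, sin θ = -0.880891 (intermediates below are computed at full precision and shown rounded to 5 d.p.)
v1: (-5,-1.5) → rotate → (-3.68793,3.69447) → ×s → (-2.99974,3.00506) → (-3.00,3.01)
v2: (-0.5,-4.5) → rotate → (-4.20067,-1.68949) → ×s → (-3.41679,-1.37422) → (-3.42,-1.37)
v3: (4,-0.5) → rotate → (1.45283,-3.76022) → ×s → (1.18172,-3.05854) → (1.18,-3.06)
v4: (-3.5,3) → rotate → (0.98605,4.50308) → ×s → (0.80205,3.66277) → (0.80,3.66)
v5: (-4.5,2) → rotate → (-0.36816,4.91065) → ×s → (-0.29946,3.99429) → (-0.30,3.99)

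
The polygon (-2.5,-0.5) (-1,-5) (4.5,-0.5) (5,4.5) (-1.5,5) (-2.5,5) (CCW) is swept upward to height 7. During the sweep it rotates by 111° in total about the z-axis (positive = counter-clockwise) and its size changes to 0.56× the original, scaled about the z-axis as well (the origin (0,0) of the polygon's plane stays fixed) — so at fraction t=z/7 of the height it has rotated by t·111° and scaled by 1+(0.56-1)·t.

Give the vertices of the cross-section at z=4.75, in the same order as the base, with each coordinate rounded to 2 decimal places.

Cross-section at z=4.75: (-0.11,-1.79) (3.21,-1.57) (1.14,2.96) (-2.16,4.19) (-3.66,-0.13) (-3.84,-0.81)

t = z/height = 4.75/7 = 0.678571
s = 1 + (scale-1)·z/height = 1 + (0.56-1)·4.75/7 = 0.701429
θ = twist·z/height = 111°·4.75/7 = 75.3214° = 1.314607 rad
cos θ = 0.253396, sin θ = 0.967363 (intermediates below are computed at full precision and shown rounded to 5 d.p.)
v1: (-2.5,-0.5) → rotate → (-0.14981,-2.54510) → ×s → (-0.10508,-1.78521) → (-0.11,-1.79)
v2: (-1,-5) → rotate → (4.58342,-2.23434) → ×s → (3.21494,-1.56723) → (3.21,-1.57)
v3: (4.5,-0.5) → rotate → (1.62396,4.22643) → ×s → (1.13909,2.96454) → (1.14,2.96)
v4: (5,4.5) → rotate → (-3.08615,5.97710) → ×s → (-2.16471,4.19251) → (-2.16,4.19)
v5: (-1.5,5) → rotate → (-5.21691,-0.18406) → ×s → (-3.65929,-0.12911) → (-3.66,-0.13)
v6: (-2.5,5) → rotate → (-5.47030,-1.15143) → ×s → (-3.83703,-0.80764) → (-3.84,-0.81)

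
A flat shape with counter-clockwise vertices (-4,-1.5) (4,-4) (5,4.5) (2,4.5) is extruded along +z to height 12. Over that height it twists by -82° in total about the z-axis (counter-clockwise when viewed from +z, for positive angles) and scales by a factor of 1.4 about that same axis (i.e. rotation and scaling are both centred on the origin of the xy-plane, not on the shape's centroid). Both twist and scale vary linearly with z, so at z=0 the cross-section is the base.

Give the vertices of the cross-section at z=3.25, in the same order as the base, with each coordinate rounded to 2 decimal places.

Cross-section at z=3.25: (-4.73,0.14) (2.43,-5.78) (7.02,2.52) (3.94,3.78)

t = z/height = 3.25/12 = 0.270833
s = 1 + (scale-1)·z/height = 1 + (1.4-1)·3.25/12 = 1.108333
θ = twist·z/height = -82°·3.25/12 = -22.2083° = -0.387609 rad
cos θ = 0.925816, sin θ = -0.377975 (intermediates below are computed at full precision and shown rounded to 5 d.p.)
v1: (-4,-1.5) → rotate → (-4.27023,0.12318) → ×s → (-4.73283,0.13652) → (-4.73,0.14)
v2: (4,-4) → rotate → (2.19136,-5.21516) → ×s → (2.42876,-5.78014) → (2.43,-5.78)
v3: (5,4.5) → rotate → (6.32997,2.27629) → ×s → (7.01571,2.52289) → (7.02,2.52)
v4: (2,4.5) → rotate → (3.55252,3.41022) → ×s → (3.93738,3.77966) → (3.94,3.78)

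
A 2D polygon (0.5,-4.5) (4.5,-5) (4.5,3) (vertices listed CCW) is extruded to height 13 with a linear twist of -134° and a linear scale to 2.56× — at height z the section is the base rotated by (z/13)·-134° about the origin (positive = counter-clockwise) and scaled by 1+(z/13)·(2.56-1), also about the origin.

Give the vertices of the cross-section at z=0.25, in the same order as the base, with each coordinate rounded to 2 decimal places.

t = z/height = 0.25/13 = 0.0192308
s = 1 + (scale-1)·z/height = 1 + (2.56-1)·0.25/13 = 1.030000
θ = twist·z/height = -134°·0.25/13 = -2.5769° = -0.044976 rad
cos θ = 0.998989, sin θ = -0.044961 (intermediates below are computed at full precision and shown rounded to 5 d.p.)
v1: (0.5,-4.5) → rotate → (0.29717,-4.51793) → ×s → (0.30609,-4.65347) → (0.31,-4.65)
v2: (4.5,-5) → rotate → (4.27065,-5.19727) → ×s → (4.39877,-5.35318) → (4.40,-5.35)
v3: (4.5,3) → rotate → (4.63033,2.79464) → ×s → (4.76924,2.87848) → (4.77,2.88)

Cross-section at z=0.25: (0.31,-4.65) (4.40,-5.35) (4.77,2.88)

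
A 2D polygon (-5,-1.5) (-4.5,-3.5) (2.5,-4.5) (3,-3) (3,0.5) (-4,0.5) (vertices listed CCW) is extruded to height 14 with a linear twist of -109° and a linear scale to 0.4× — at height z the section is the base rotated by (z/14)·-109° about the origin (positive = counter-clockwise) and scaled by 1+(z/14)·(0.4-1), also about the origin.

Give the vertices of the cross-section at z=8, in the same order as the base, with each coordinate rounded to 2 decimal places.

Cross-section at z=8: (-2.40,2.45) (-3.41,1.55) (-1.85,-2.83) (-0.83,-2.66) (1.21,-1.59) (-0.93,2.48)

t = z/height = 8/14 = 0.571429
s = 1 + (scale-1)·z/height = 1 + (0.4-1)·8/14 = 0.657143
θ = twist·z/height = -109°·8/14 = -62.2857° = -1.087091 rad
cos θ = 0.465063, sin θ = -0.885278 (intermediates below are computed at full precision and shown rounded to 5 d.p.)
v1: (-5,-1.5) → rotate → (-3.65323,3.72879) → ×s → (-2.40069,2.45035) → (-2.40,2.45)
v2: (-4.5,-3.5) → rotate → (-5.19125,2.35603) → ×s → (-3.41140,1.54825) → (-3.41,1.55)
v3: (2.5,-4.5) → rotate → (-2.82109,-4.30598) → ×s → (-1.85386,-2.82964) → (-1.85,-2.83)
v4: (3,-3) → rotate → (-1.26064,-4.05102) → ×s → (-0.82842,-2.66210) → (-0.83,-2.66)
v5: (3,0.5) → rotate → (1.83783,-2.42330) → ×s → (1.20772,-1.59246) → (1.21,-1.59)
v6: (-4,0.5) → rotate → (-1.41761,3.77364) → ×s → (-0.93157,2.47982) → (-0.93,2.48)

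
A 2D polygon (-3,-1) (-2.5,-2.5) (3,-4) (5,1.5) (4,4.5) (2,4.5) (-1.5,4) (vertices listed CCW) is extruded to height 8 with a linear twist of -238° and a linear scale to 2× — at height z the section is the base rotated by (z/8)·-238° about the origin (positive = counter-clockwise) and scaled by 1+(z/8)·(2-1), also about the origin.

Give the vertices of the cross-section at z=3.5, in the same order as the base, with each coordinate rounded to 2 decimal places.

Cross-section at z=3.5: (-0.34,4.53) (-2.61,4.36) (-6.63,-2.78) (0.34,-7.50) (4.87,-7.15) (5.57,-4.37) (6.10,0.69)

t = z/height = 3.5/8 = 0.4375
s = 1 + (scale-1)·z/height = 1 + (2-1)·3.5/8 = 1.437500
θ = twist·z/height = -238°·3.5/8 = -104.1250° = -1.817324 rad
cos θ = -0.244038, sin θ = -0.969766 (intermediates below are computed at full precision and shown rounded to 5 d.p.)
v1: (-3,-1) → rotate → (-0.23765,3.15334) → ×s → (-0.34162,4.53292) → (-0.34,4.53)
v2: (-2.5,-2.5) → rotate → (-1.81432,3.03451) → ×s → (-2.60808,4.36211) → (-2.61,4.36)
v3: (3,-4) → rotate → (-4.61118,-1.93314) → ×s → (-6.62857,-2.77889) → (-6.63,-2.78)
v4: (5,1.5) → rotate → (0.23446,-5.21489) → ×s → (0.33703,-7.49640) → (0.34,-7.50)
v5: (4,4.5) → rotate → (3.38779,-4.97723) → ×s → (4.86995,-7.15477) → (4.87,-7.15)
v6: (2,4.5) → rotate → (3.87587,-3.03770) → ×s → (5.57156,-4.36670) → (5.57,-4.37)
v7: (-1.5,4) → rotate → (4.24512,0.47850) → ×s → (6.10236,0.68784) → (6.10,0.69)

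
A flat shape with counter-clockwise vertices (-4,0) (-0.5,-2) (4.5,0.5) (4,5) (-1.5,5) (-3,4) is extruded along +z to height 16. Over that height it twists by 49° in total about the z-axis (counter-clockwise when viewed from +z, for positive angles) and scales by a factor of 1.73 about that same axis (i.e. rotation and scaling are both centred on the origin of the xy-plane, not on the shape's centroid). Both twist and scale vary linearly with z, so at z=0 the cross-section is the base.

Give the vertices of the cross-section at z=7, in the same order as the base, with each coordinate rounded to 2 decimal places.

t = z/height = 7/16 = 0.4375
s = 1 + (scale-1)·z/height = 1 + (1.73-1)·7/16 = 1.319375
θ = twist·z/height = 49°·7/16 = 21.4375° = 0.374155 rad
cos θ = 0.930817, sin θ = 0.365486 (intermediates below are computed at full precision and shown rounded to 5 d.p.)
v1: (-4,0) → rotate → (-3.72327,-1.46194) → ×s → (-4.91239,-1.92885) → (-4.91,-1.93)
v2: (-0.5,-2) → rotate → (0.26556,-2.04438) → ×s → (0.35038,-2.69730) → (0.35,-2.70)
v3: (4.5,0.5) → rotate → (4.00593,2.11010) → ×s → (5.28533,2.78401) → (5.29,2.78)
v4: (4,5) → rotate → (1.89584,6.11603) → ×s → (2.50132,8.06933) → (2.50,8.07)
v5: (-1.5,5) → rotate → (-3.22366,4.10585) → ×s → (-4.25321,5.41716) → (-4.25,5.42)
v6: (-3,4) → rotate → (-4.25439,2.62681) → ×s → (-5.61314,3.46575) → (-5.61,3.47)

Cross-section at z=7: (-4.91,-1.93) (0.35,-2.70) (5.29,2.78) (2.50,8.07) (-4.25,5.42) (-5.61,3.47)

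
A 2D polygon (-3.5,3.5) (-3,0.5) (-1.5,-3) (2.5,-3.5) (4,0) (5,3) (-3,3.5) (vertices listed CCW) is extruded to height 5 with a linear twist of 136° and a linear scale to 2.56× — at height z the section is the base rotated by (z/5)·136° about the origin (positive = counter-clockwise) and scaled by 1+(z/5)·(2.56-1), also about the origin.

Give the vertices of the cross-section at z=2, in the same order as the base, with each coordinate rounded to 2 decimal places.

Cross-section at z=2: (-7.93,-1.31) (-3.50,-3.49) (2.54,-4.82) (6.99,-0.01) (3.78,5.28) (0.77,9.44) (-7.46,-0.65)

t = z/height = 2/5 = 0.4
s = 1 + (scale-1)·z/height = 1 + (2.56-1)·2/5 = 1.624000
θ = twist·z/height = 136°·2/5 = 54.4000° = 0.949459 rad
cos θ = 0.582123, sin θ = 0.813101 (intermediates below are computed at full precision and shown rounded to 5 d.p.)
v1: (-3.5,3.5) → rotate → (-4.88328,-0.80842) → ×s → (-7.93045,-1.31288) → (-7.93,-1.31)
v2: (-3,0.5) → rotate → (-2.15292,-2.14824) → ×s → (-3.49634,-3.48874) → (-3.50,-3.49)
v3: (-1.5,-3) → rotate → (1.56612,-2.96602) → ×s → (2.54338,-4.81682) → (2.54,-4.82)
v4: (2.5,-3.5) → rotate → (4.30116,-0.00468) → ×s → (6.98508,-0.00760) → (6.99,-0.01)
v5: (4,0) → rotate → (2.32849,3.25240) → ×s → (3.78147,5.28190) → (3.78,5.28)
v6: (5,3) → rotate → (0.47131,5.81187) → ×s → (0.76541,9.43848) → (0.77,9.44)
v7: (-3,3.5) → rotate → (-4.59222,-0.40187) → ×s → (-7.45777,-0.65264) → (-7.46,-0.65)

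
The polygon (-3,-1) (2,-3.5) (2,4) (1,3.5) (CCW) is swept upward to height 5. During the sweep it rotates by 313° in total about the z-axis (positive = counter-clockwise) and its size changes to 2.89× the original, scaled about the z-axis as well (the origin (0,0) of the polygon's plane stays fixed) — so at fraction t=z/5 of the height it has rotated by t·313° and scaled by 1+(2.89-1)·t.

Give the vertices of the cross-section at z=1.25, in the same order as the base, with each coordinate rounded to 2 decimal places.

t = z/height = 1.25/5 = 0.25
s = 1 + (scale-1)·z/height = 1 + (2.89-1)·1.25/5 = 1.472500
θ = twist·z/height = 313°·1.25/5 = 78.2500° = 1.365720 rad
cos θ = 0.203642, sin θ = 0.979045 (intermediates below are computed at full precision and shown rounded to 5 d.p.)
v1: (-3,-1) → rotate → (0.36812,-3.14078) → ×s → (0.54206,-4.62480) → (0.54,-4.62)
v2: (2,-3.5) → rotate → (3.83394,1.24534) → ×s → (5.64548,1.83377) → (5.65,1.83)
v3: (2,4) → rotate → (-3.50890,2.77266) → ×s → (-5.16685,4.08274) → (-5.17,4.08)
v4: (1,3.5) → rotate → (-3.22302,1.69179) → ×s → (-4.74589,2.49116) → (-4.75,2.49)

Cross-section at z=1.25: (0.54,-4.62) (5.65,1.83) (-5.17,4.08) (-4.75,2.49)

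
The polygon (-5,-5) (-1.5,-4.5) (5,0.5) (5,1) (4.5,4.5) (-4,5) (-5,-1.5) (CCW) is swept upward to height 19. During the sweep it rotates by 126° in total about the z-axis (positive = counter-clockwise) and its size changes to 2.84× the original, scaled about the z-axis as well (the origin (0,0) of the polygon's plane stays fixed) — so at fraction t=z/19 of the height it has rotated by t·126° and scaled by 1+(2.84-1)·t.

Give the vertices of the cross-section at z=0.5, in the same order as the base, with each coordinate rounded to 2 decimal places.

t = z/height = 0.5/19 = 0.0263158
s = 1 + (scale-1)·z/height = 1 + (2.84-1)·0.5/19 = 1.048421
θ = twist·z/height = 126°·0.5/19 = 3.3158° = 0.057871 rad
cos θ = 0.998326, sin θ = 0.057839 (intermediates below are computed at full precision and shown rounded to 5 d.p.)
v1: (-5,-5) → rotate → (-4.70243,-5.28083) → ×s → (-4.93013,-5.53653) → (-4.93,-5.54)
v2: (-1.5,-4.5) → rotate → (-1.23721,-4.57923) → ×s → (-1.29712,-4.80096) → (-1.30,-4.80)
v3: (5,0.5) → rotate → (4.96271,0.78836) → ×s → (5.20301,0.82653) → (5.20,0.83)
v4: (5,1) → rotate → (4.93379,1.28752) → ×s → (5.17269,1.34986) → (5.17,1.35)
v5: (4.5,4.5) → rotate → (4.23219,4.75274) → ×s → (4.43712,4.98288) → (4.44,4.98)
v6: (-4,5) → rotate → (-4.28250,4.76027) → ×s → (-4.48986,4.99077) → (-4.49,4.99)
v7: (-5,-1.5) → rotate → (-4.90487,-1.78668) → ×s → (-5.14237,-1.87320) → (-5.14,-1.87)

Cross-section at z=0.5: (-4.93,-5.54) (-1.30,-4.80) (5.20,0.83) (5.17,1.35) (4.44,4.98) (-4.49,4.99) (-5.14,-1.87)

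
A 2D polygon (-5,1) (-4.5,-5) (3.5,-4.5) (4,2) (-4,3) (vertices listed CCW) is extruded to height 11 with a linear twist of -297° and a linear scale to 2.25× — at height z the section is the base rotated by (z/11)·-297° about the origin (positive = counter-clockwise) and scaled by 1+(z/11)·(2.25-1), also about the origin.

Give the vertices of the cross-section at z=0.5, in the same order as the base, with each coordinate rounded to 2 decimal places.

Cross-section at z=0.5: (-4.89,2.26) (-5.86,-4.03) (2.49,-5.49) (4.60,1.07) (-3.37,4.07)

t = z/height = 0.5/11 = 0.0454545
s = 1 + (scale-1)·z/height = 1 + (2.25-1)·0.5/11 = 1.056818
θ = twist·z/height = -297°·0.5/11 = -13.5000° = -0.235619 rad
cos θ = 0.972370, sin θ = -0.233445 (intermediates below are computed at full precision and shown rounded to 5 d.p.)
v1: (-5,1) → rotate → (-4.62840,2.13960) → ×s → (-4.89138,2.26116) → (-4.89,2.26)
v2: (-4.5,-5) → rotate → (-5.54289,-3.81135) → ×s → (-5.85783,-4.02790) → (-5.86,-4.03)
v3: (3.5,-4.5) → rotate → (2.35279,-5.19272) → ×s → (2.48647,-5.48776) → (2.49,-5.49)
v4: (4,2) → rotate → (4.35637,1.01096) → ×s → (4.60389,1.06840) → (4.60,1.07)
v5: (-4,3) → rotate → (-3.18914,3.85089) → ×s → (-3.37034,4.06969) → (-3.37,4.07)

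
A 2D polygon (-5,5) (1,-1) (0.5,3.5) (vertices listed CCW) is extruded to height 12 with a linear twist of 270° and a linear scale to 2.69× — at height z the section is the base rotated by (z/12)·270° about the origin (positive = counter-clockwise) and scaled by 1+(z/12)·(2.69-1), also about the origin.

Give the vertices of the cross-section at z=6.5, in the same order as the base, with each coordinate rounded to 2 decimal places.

t = z/height = 6.5/12 = 0.541667
s = 1 + (scale-1)·z/height = 1 + (2.69-1)·6.5/12 = 1.915417
θ = twist·z/height = 270°·6.5/12 = 146.2500° = 2.552544 rad
cos θ = -0.831470, sin θ = 0.555570 (intermediates below are computed at full precision and shown rounded to 5 d.p.)
v1: (-5,5) → rotate → (1.37950,-6.93520) → ×s → (2.64231,-13.28380) → (2.64,-13.28)
v2: (1,-1) → rotate → (-0.27590,1.38704) → ×s → (-0.52846,2.65676) → (-0.53,2.66)
v3: (0.5,3.5) → rotate → (-2.36023,-2.63236) → ×s → (-4.52083,-5.04206) → (-4.52,-5.04)

Cross-section at z=6.5: (2.64,-13.28) (-0.53,2.66) (-4.52,-5.04)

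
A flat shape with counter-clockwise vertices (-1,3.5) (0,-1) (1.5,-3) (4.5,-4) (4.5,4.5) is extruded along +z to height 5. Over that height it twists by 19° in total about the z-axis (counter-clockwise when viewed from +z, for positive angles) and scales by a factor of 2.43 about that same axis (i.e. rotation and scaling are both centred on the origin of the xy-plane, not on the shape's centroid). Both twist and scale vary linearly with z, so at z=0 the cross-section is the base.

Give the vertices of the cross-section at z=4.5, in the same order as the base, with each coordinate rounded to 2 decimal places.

t = z/height = 4.5/5 = 0.9
s = 1 + (scale-1)·z/height = 1 + (2.43-1)·4.5/5 = 2.287000
θ = twist·z/height = 19°·4.5/5 = 17.1000° = 0.298451 rad
cos θ = 0.955793, sin θ = 0.294040 (intermediates below are computed at full precision and shown rounded to 5 d.p.)
v1: (-1,3.5) → rotate → (-1.98493,3.05124) → ×s → (-4.53954,6.97817) → (-4.54,6.98)
v2: (0,-1) → rotate → (0.29404,-0.95579) → ×s → (0.67247,-2.18590) → (0.67,-2.19)
v3: (1.5,-3) → rotate → (2.31581,-2.42632) → ×s → (5.29626,-5.54899) → (5.30,-5.55)
v4: (4.5,-4) → rotate → (5.47723,-2.49999) → ×s → (12.52642,-5.71748) → (12.53,-5.72)
v5: (4.5,4.5) → rotate → (2.97789,5.62425) → ×s → (6.81043,12.86266) → (6.81,12.86)

Cross-section at z=4.5: (-4.54,6.98) (0.67,-2.19) (5.30,-5.55) (12.53,-5.72) (6.81,12.86)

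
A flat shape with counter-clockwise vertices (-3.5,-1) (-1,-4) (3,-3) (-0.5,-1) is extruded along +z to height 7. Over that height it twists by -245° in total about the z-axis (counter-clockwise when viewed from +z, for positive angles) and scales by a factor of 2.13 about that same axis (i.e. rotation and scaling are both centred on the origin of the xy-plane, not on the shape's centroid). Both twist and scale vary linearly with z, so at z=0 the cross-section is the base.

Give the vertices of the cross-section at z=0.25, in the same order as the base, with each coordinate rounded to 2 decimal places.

t = z/height = 0.25/7 = 0.0357143
s = 1 + (scale-1)·z/height = 1 + (2.13-1)·0.25/7 = 1.040357
θ = twist·z/height = -245°·0.25/7 = -8.7500° = -0.152716 rad
cos θ = 0.988362, sin θ = -0.152123 (intermediates below are computed at full precision and shown rounded to 5 d.p.)
v1: (-3.5,-1) → rotate → (-3.61139,-0.45593) → ×s → (-3.75713,-0.47433) → (-3.76,-0.47)
v2: (-1,-4) → rotate → (-1.59686,-3.80132) → ×s → (-1.66130,-3.95473) → (-1.66,-3.95)
v3: (3,-3) → rotate → (2.50871,-3.42145) → ×s → (2.60996,-3.55953) → (2.61,-3.56)
v4: (-0.5,-1) → rotate → (-0.64630,-0.91230) → ×s → (-0.67239,-0.94912) → (-0.67,-0.95)

Cross-section at z=0.25: (-3.76,-0.47) (-1.66,-3.95) (2.61,-3.56) (-0.67,-0.95)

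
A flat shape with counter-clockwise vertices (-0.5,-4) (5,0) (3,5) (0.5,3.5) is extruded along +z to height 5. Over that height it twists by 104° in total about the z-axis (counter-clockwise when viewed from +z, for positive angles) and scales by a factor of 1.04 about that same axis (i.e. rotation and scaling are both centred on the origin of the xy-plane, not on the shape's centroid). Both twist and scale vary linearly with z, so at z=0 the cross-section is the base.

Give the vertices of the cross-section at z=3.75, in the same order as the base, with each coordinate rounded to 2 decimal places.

t = z/height = 3.75/5 = 0.75
s = 1 + (scale-1)·z/height = 1 + (1.04-1)·3.75/5 = 1.030000
θ = twist·z/height = 104°·3.75/5 = 78.0000° = 1.361357 rad
cos θ = 0.207912, sin θ = 0.978148 (intermediates below are computed at full precision and shown rounded to 5 d.p.)
v1: (-0.5,-4) → rotate → (3.80863,-1.32072) → ×s → (3.92289,-1.36034) → (3.92,-1.36)
v2: (5,0) → rotate → (1.03956,4.89074) → ×s → (1.07075,5.03746) → (1.07,5.04)
v3: (3,5) → rotate → (-4.26700,3.97400) → ×s → (-4.39501,4.09322) → (-4.40,4.09)
v4: (0.5,3.5) → rotate → (-3.31956,1.21676) → ×s → (-3.41915,1.25327) → (-3.42,1.25)

Cross-section at z=3.75: (3.92,-1.36) (1.07,5.04) (-4.40,4.09) (-3.42,1.25)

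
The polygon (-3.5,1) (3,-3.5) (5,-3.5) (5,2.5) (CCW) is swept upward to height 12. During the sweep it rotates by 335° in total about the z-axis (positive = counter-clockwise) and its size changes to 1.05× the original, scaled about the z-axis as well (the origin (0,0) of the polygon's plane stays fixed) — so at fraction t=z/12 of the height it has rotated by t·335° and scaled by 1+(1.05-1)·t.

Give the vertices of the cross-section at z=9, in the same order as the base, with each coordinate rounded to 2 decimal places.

t = z/height = 9/12 = 0.75
s = 1 + (scale-1)·z/height = 1 + (1.05-1)·9/12 = 1.037500
θ = twist·z/height = 335°·9/12 = 251.2500° = 4.385140 rad
cos θ = -0.321439, sin θ = -0.946930 (intermediates below are computed at full precision and shown rounded to 5 d.p.)
v1: (-3.5,1) → rotate → (2.07197,2.99282) → ×s → (2.14967,3.10505) → (2.15,3.11)
v2: (3,-3.5) → rotate → (-4.27857,-1.71575) → ×s → (-4.43902,-1.78009) → (-4.44,-1.78)
v3: (5,-3.5) → rotate → (-4.92145,-3.60961) → ×s → (-5.10601,-3.74497) → (-5.11,-3.74)
v4: (5,2.5) → rotate → (0.76013,-5.53825) → ×s → (0.78863,-5.74593) → (0.79,-5.75)

Cross-section at z=9: (2.15,3.11) (-4.44,-1.78) (-5.11,-3.74) (0.79,-5.75)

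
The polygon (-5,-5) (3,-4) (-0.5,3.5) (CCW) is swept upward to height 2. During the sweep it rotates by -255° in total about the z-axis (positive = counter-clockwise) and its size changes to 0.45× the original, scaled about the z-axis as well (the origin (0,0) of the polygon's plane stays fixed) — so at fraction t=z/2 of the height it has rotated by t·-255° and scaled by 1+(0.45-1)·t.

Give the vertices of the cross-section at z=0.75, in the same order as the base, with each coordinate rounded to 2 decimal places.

t = z/height = 0.75/2 = 0.375
s = 1 + (scale-1)·z/height = 1 + (0.45-1)·0.75/2 = 0.793750
θ = twist·z/height = -255°·0.75/2 = -95.6250° = -1.668971 rad
cos θ = -0.098017, sin θ = -0.995185 (intermediates below are computed at full precision and shown rounded to 5 d.p.)
v1: (-5,-5) → rotate → (-4.48584,5.46601) → ×s → (-3.56063,4.33864) → (-3.56,4.34)
v2: (3,-4) → rotate → (-4.27479,-2.59349) → ×s → (-3.39311,-2.05858) → (-3.39,-2.06)
v3: (-0.5,3.5) → rotate → (3.53216,0.15453) → ×s → (2.80365,0.12266) → (2.80,0.12)

Cross-section at z=0.75: (-3.56,4.34) (-3.39,-2.06) (2.80,0.12)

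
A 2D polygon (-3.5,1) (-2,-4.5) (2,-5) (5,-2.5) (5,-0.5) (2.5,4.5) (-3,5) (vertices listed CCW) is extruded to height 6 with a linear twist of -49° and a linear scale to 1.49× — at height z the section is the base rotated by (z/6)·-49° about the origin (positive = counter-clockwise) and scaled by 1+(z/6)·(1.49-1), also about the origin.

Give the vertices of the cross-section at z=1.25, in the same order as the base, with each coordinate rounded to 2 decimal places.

Cross-section at z=1.25: (-3.60,1.77) (-3.05,-4.49) (1.19,-5.81) (4.93,-3.69) (5.33,-1.52) (3.59,4.39) (-2.28,6.01)

t = z/height = 1.25/6 = 0.208333
s = 1 + (scale-1)·z/height = 1 + (1.49-1)·1.25/6 = 1.102083
θ = twist·z/height = -49°·1.25/6 = -10.2083° = -0.178169 rad
cos θ = 0.984170, sin θ = -0.177228 (intermediates below are computed at full precision and shown rounded to 5 d.p.)
v1: (-3.5,1) → rotate → (-3.26737,1.60447) → ×s → (-3.60091,1.76826) → (-3.60,1.77)
v2: (-2,-4.5) → rotate → (-2.76587,-4.07431) → ×s → (-3.04821,-4.49023) → (-3.05,-4.49)
v3: (2,-5) → rotate → (1.08220,-5.27530) → ×s → (1.19267,-5.81383) → (1.19,-5.81)
v4: (5,-2.5) → rotate → (4.47778,-3.34656) → ×s → (4.93489,-3.68819) → (4.93,-3.69)
v5: (5,-0.5) → rotate → (4.83224,-1.37822) → ×s → (5.32553,-1.51892) → (5.33,-1.52)
v6: (2.5,4.5) → rotate → (3.25795,3.98569) → ×s → (3.59053,4.39257) → (3.59,4.39)
v7: (-3,5) → rotate → (-2.06637,5.45253) → ×s → (-2.27731,6.00915) → (-2.28,6.01)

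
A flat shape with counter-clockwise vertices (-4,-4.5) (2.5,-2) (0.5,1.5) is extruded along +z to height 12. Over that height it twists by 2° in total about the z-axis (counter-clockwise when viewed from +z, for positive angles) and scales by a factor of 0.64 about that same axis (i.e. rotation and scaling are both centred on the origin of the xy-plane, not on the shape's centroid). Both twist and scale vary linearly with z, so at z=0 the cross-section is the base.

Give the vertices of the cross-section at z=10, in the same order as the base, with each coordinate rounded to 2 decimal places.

t = z/height = 10/12 = 0.833333
s = 1 + (scale-1)·z/height = 1 + (0.64-1)·10/12 = 0.700000
θ = twist·z/height = 2°·10/12 = 1.6667° = 0.029089 rad
cos θ = 0.999577, sin θ = 0.029085 (intermediates below are computed at full precision and shown rounded to 5 d.p.)
v1: (-4,-4.5) → rotate → (-3.86743,-4.61444) → ×s → (-2.70720,-3.23010) → (-2.71,-3.23)
v2: (2.5,-2) → rotate → (2.55711,-1.92644) → ×s → (1.78998,-1.34851) → (1.79,-1.35)
v3: (0.5,1.5) → rotate → (0.45616,1.51391) → ×s → (0.31931,1.05974) → (0.32,1.06)

Cross-section at z=10: (-2.71,-3.23) (1.79,-1.35) (0.32,1.06)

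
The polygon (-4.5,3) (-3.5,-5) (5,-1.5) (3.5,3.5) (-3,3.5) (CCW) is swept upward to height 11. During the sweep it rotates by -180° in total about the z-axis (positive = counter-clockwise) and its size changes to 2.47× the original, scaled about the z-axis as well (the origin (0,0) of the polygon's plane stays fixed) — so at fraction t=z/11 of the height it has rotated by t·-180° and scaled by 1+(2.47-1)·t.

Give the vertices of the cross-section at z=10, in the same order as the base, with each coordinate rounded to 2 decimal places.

Cross-section at z=10: (12.06,-3.76) (4.55,13.51) (-12.20,0.07) (-5.54,-10.15) (9.03,-5.87)

t = z/height = 10/11 = 0.909091
s = 1 + (scale-1)·z/height = 1 + (2.47-1)·10/11 = 2.336364
θ = twist·z/height = -180°·10/11 = -163.6364° = -2.855993 rad
cos θ = -0.959493, sin θ = -0.281733 (intermediates below are computed at full precision and shown rounded to 5 d.p.)
v1: (-4.5,3) → rotate → (5.16292,-1.61068) → ×s → (12.06245,-3.76314) → (12.06,-3.76)
v2: (-3.5,-5) → rotate → (1.94956,5.78353) → ×s → (4.55489,13.51243) → (4.55,13.51)
v3: (5,-1.5) → rotate → (-5.22006,0.03058) → ×s → (-12.19597,0.07144) → (-12.20,0.07)
v4: (3.5,3.5) → rotate → (-2.37216,-4.34429) → ×s → (-5.54223,-10.14984) → (-5.54,-10.15)
v5: (-3,3.5) → rotate → (3.86454,-2.51303) → ×s → (9.02898,-5.87135) → (9.03,-5.87)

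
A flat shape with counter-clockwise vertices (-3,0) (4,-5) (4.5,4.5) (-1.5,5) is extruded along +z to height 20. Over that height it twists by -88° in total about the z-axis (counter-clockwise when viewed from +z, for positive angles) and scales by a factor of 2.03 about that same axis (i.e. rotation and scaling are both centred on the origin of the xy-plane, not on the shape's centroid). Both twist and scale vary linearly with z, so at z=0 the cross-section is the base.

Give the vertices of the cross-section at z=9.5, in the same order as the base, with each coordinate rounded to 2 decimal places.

Cross-section at z=9.5: (-3.33,2.98) (-0.52,-9.52) (9.46,0.53) (3.30,7.04)

t = z/height = 9.5/20 = 0.475
s = 1 + (scale-1)·z/height = 1 + (2.03-1)·9.5/20 = 1.489250
θ = twist·z/height = -88°·9.5/20 = -41.8000° = -0.729548 rad
cos θ = 0.745476, sin θ = -0.666532 (intermediates below are computed at full precision and shown rounded to 5 d.p.)
v1: (-3,0) → rotate → (-2.23643,1.99960) → ×s → (-3.33060,2.97790) → (-3.33,2.98)
v2: (4,-5) → rotate → (-0.35076,-6.39351) → ×s → (-0.52237,-9.52153) → (-0.52,-9.52)
v3: (4.5,4.5) → rotate → (6.35404,0.35525) → ×s → (9.46275,0.52905) → (9.46,0.53)
v4: (-1.5,5) → rotate → (2.21445,4.72718) → ×s → (3.29787,7.03995) → (3.30,7.04)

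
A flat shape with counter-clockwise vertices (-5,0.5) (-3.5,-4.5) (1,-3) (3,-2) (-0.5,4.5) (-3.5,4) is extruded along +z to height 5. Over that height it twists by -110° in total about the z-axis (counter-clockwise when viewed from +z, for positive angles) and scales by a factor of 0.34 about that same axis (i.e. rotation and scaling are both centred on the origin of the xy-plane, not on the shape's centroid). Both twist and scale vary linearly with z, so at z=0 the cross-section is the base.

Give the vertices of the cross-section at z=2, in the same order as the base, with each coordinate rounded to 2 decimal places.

Cross-section at z=2: (-2.39,2.82) (-4.15,-0.59) (-1.00,-2.10) (0.57,-2.59) (2.04,2.64) (0.19,3.91)

t = z/height = 2/5 = 0.4
s = 1 + (scale-1)·z/height = 1 + (0.34-1)·2/5 = 0.736000
θ = twist·z/height = -110°·2/5 = -44.0000° = -0.767945 rad
cos θ = 0.719340, sin θ = -0.694658 (intermediates below are computed at full precision and shown rounded to 5 d.p.)
v1: (-5,0.5) → rotate → (-3.24937,3.83296) → ×s → (-2.39154,2.82106) → (-2.39,2.82)
v2: (-3.5,-4.5) → rotate → (-5.64365,-0.80572) → ×s → (-4.15373,-0.59301) → (-4.15,-0.59)
v3: (1,-3) → rotate → (-1.36464,-2.85268) → ×s → (-1.00437,-2.09957) → (-1.00,-2.10)
v4: (3,-2) → rotate → (0.76870,-3.52265) → ×s → (0.56577,-2.59267) → (0.57,-2.59)
v5: (-0.5,4.5) → rotate → (2.76629,3.58436) → ×s → (2.03599,2.63809) → (2.04,2.64)
v6: (-3.5,4) → rotate → (0.26094,5.30866) → ×s → (0.19205,3.90718) → (0.19,3.91)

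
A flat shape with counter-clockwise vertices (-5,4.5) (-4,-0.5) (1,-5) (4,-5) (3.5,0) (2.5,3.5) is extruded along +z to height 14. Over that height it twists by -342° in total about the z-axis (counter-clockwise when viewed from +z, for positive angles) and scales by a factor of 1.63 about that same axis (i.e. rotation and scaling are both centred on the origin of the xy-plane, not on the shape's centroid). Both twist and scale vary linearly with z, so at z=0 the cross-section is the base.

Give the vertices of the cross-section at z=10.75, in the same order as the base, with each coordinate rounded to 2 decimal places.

Cross-section at z=10.75: (-5.67,-8.22) (1.50,-5.79) (7.17,2.43) (6.59,6.84) (-0.67,5.15) (-5.63,3.01)

t = z/height = 10.75/14 = 0.767857
s = 1 + (scale-1)·z/height = 1 + (1.63-1)·10.75/14 = 1.483750
θ = twist·z/height = -342°·10.75/14 = -262.6071° = -4.583359 rad
cos θ = -0.128672, sin θ = 0.991687 (intermediates below are computed at full precision and shown rounded to 5 d.p.)
v1: (-5,4.5) → rotate → (-3.81923,-5.53746) → ×s → (-5.66679,-8.21621) → (-5.67,-8.22)
v2: (-4,-0.5) → rotate → (1.01053,-3.90241) → ×s → (1.49938,-5.79021) → (1.50,-5.79)
v3: (1,-5) → rotate → (4.82976,1.63505) → ×s → (7.16616,2.42600) → (7.17,2.43)
v4: (4,-5) → rotate → (4.44375,4.61011) → ×s → (6.59341,6.84025) → (6.59,6.84)
v5: (3.5,0) → rotate → (-0.45035,3.47091) → ×s → (-0.66821,5.14996) → (-0.67,5.15)
v6: (2.5,3.5) → rotate → (-3.79259,2.02887) → ×s → (-5.62725,3.01033) → (-5.63,3.01)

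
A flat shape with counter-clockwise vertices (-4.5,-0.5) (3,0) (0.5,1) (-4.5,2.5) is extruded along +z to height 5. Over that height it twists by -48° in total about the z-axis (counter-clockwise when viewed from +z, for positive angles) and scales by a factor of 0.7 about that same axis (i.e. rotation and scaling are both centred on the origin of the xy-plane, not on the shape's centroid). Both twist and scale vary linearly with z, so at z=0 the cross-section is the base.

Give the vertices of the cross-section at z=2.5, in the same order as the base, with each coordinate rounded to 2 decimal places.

Cross-section at z=2.5: (-3.67,1.17) (2.33,-1.04) (0.73,0.60) (-2.63,3.50)

t = z/height = 2.5/5 = 0.5
s = 1 + (scale-1)·z/height = 1 + (0.7-1)·2.5/5 = 0.850000
θ = twist·z/height = -48°·2.5/5 = -24.0000° = -0.418879 rad
cos θ = 0.913545, sin θ = -0.406737 (intermediates below are computed at full precision and shown rounded to 5 d.p.)
v1: (-4.5,-0.5) → rotate → (-4.31432,1.37354) → ×s → (-3.66717,1.16751) → (-3.67,1.17)
v2: (3,0) → rotate → (2.74064,-1.22021) → ×s → (2.32954,-1.03718) → (2.33,-1.04)
v3: (0.5,1) → rotate → (0.86351,0.71018) → ×s → (0.73398,0.60365) → (0.73,0.60)
v4: (-4.5,2.5) → rotate → (-3.09411,4.11418) → ×s → (-2.63000,3.49705) → (-2.63,3.50)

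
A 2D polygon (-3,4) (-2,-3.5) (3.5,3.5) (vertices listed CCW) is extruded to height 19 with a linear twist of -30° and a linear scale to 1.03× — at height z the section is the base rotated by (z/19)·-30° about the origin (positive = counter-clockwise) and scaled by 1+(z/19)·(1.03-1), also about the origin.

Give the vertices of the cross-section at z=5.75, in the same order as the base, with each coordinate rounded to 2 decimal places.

Cross-section at z=5.75: (-2.35,4.46) (-2.55,-3.17) (4.04,2.93)

t = z/height = 5.75/19 = 0.302632
s = 1 + (scale-1)·z/height = 1 + (1.03-1)·5.75/19 = 1.009079
θ = twist·z/height = -30°·5.75/19 = -9.0789° = -0.158458 rad
cos θ = 0.987472, sin θ = -0.157795 (intermediates below are computed at full precision and shown rounded to 5 d.p.)
v1: (-3,4) → rotate → (-2.33123,4.42327) → ×s → (-2.35240,4.46343) → (-2.35,4.46)
v2: (-2,-3.5) → rotate → (-2.52723,-3.14056) → ×s → (-2.55017,-3.16907) → (-2.55,-3.17)
v3: (3.5,3.5) → rotate → (4.00843,2.90387) → ×s → (4.04483,2.93023) → (4.04,2.93)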